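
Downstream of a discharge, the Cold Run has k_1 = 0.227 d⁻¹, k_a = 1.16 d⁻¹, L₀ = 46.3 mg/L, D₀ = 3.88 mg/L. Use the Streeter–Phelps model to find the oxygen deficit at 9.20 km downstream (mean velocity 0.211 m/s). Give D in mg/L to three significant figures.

Travel time t = x/v = 9.20 km / (0.211 m/s) = 9200 m / 0.211 m/s = 43600 s = 0.5047 d.
k_1 L₀/(k_a−k_1) = 0.227×46.3/(1.16−0.227) = 10.51/0.9330 = 11.26 mg/L.
e^(−k_1 t) = e^(−0.227×0.5047) = 0.8918; e^(−k_a t) = e^(−1.16×0.5047) = 0.5569.
D = 11.26 × (0.8918 − 0.5569) + 3.88 × 0.5569 = 3.772 + 2.161 = 5.933 mg/L.

D ≈ 5.93 mg/L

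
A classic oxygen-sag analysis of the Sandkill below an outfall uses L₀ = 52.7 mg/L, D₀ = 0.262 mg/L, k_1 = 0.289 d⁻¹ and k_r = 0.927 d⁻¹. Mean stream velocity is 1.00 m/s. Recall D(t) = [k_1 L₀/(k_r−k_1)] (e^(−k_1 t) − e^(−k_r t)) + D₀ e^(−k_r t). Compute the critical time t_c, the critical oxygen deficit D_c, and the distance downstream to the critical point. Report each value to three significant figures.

t_c ≈ 1.81 d; D_c ≈ 9.74 mg/L; x_c ≈ 156 km

t_c = [1/(k_r−k_1)] ln[(k_r/k_1)(1 − D₀(k_r−k_1)/(k_1 L₀))]
= [1/(0.927−0.289)] ln[(0.927/0.289)(1 − 0.262×0.6380/(0.289×52.7))]
= (1/0.6380) ln[3.208 × 0.9890] = 1.567 × ln(3.172) = 1.567 × 1.154 = 1.810 d.
L(t_c) = L₀ e^(−k_1 t_c) = 52.7 × 0.5928 = 31.24 mg/L, and at the critical point k_r D_c = k_1 L, so D_c = (0.289/0.927) × 31.24 = 9.739 mg/L.
x_c = v t_c = 1.00 m/s × 1.810 d × 86400 s/d = 156300 m ≈ 156 km.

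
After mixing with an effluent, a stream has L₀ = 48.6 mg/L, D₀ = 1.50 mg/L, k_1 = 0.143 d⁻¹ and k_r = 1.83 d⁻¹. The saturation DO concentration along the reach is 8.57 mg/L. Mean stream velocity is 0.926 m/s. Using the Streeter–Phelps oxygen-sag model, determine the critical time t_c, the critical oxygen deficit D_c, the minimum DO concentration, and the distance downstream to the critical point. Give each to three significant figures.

t_c ≈ 1.24 d; D_c ≈ 3.18 mg/L; min DO ≈ 5.39 mg/L; x_c ≈ 99.4 km

At the critical point dD/dt = 0, so k_1 L₀ e^(−k_1 t) = k_r D. Substituting D(t) from the Streeter–Phelps equation and solving for t gives
t_c = ln[(k_r/k_1)(1 − D₀(k_r−k_1)/(k_1 L₀))] / (k_r−k_1).
Here k_r−k_1 = 1.687 d⁻¹ and 1 − D₀(k_r−k_1)/(k_1 L₀) = 1 − 1.50×1.687/(0.143×48.6) = 0.6359, so
t_c = ln(12.80 × 0.6359) / 1.687 = 2.096 / 1.687 = 1.243 d.
D_c = (k_1/k_r) L₀ e^(−k_1 t_c) = (0.143/1.83) × 48.6 × e^(−0.143×1.243) = 0.07814 × 48.6 × 0.8372 = 3.179 mg/L.
Minimum DO = C_s − D_c = 8.57 − 3.179 = 5.391 mg/L.
x_c = v t_c = 0.926 m/s × 1.243 d × 86400 s/d = 99430 m ≈ 99.4 km.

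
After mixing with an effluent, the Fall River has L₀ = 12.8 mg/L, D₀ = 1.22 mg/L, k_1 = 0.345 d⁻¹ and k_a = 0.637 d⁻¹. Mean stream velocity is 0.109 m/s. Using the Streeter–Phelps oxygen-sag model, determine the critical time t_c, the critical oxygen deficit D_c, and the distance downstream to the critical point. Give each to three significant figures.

With k_a/k_1 = 1.846 and 1 − D₀(k_a−k_1)/(k_1 L₀) = 0.9193,
t_c = ln(1.846 × 0.9193) / (0.637 − 0.345) = ln(1.697) / 0.2920 = 0.5291/0.2920 = 1.812 d.
D_c = (k_1/k_a) L₀ e^(−k_1 t_c) = (0.345/0.637) × 12.8 × e^(−0.345×1.812) = 0.5416 × 12.8 × 0.5352 = 3.710 mg/L.
x_c = v t_c = 0.109 m/s × 1.812 d × 86400 s/d = 17070 m ≈ 17.1 km.

t_c ≈ 1.81 d; D_c ≈ 3.71 mg/L; x_c ≈ 17.1 km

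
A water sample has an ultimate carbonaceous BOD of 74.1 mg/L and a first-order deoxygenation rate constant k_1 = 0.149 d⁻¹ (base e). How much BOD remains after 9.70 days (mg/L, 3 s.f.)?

L ≈ 17.5 mg/L

L_t = L₀ e^(−k_1 t) = 74.1 × e^(−0.149×9.70) = 74.1 × 0.2357 = 17.46 mg/L.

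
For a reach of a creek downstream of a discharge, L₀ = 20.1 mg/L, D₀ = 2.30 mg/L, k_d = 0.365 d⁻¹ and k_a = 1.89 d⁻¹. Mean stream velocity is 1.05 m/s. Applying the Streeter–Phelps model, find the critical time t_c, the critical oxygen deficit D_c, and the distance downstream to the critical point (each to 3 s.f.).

t_c ≈ 0.652 d; D_c ≈ 3.06 mg/L; x_c ≈ 59.1 km

With k_a/k_d = 5.178 and 1 − D₀(k_a−k_d)/(k_d L₀) = 0.5219,
t_c = ln(5.178 × 0.5219) / (1.89 − 0.365) = ln(2.702) / 1.525 = 0.9942/1.525 = 0.6519 d.
D_c = (k_d/k_a) L₀ e^(−k_d t_c) = (0.365/1.89) × 20.1 × e^(−0.365×0.6519) = 0.1931 × 20.1 × 0.7882 = 3.060 mg/L.
x_c = v t_c = 1.05 m/s × 0.6519 d × 86400 s/d = 59140 m ≈ 59.1 km.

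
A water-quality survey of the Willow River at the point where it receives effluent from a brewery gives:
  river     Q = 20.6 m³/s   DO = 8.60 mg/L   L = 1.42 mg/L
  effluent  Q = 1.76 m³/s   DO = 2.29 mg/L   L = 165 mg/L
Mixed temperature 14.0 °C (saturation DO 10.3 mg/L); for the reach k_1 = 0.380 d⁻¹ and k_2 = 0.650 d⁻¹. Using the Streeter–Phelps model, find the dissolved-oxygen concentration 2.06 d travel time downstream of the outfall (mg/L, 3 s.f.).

Mixed DO = (20.6×8.60 + 1.76×2.29)/(20.6+1.76) = 181.2/22.36 = 8.103 mg/L.
Mixed L₀ = (20.6×1.42 + 1.76×165)/(22.36) = 319.7/22.36 = 14.30 mg/L.
Initial deficit D₀ = C_s − DO₀ = 10.3 − 8.103 = 2.197 mg/L.
D(2.06) = [0.380×14.30/(0.650−0.380)](e^(−0.380×2.06) − e^(−0.650×2.06)) + 2.197 e^(−0.650×2.06)
= 20.12 × (0.4571 − 0.2621) + 2.197 × 0.2621 = 4.499 mg/L.
DO = 10.3 − 4.499 = 5.801 mg/L.

DO ≈ 5.80 mg/L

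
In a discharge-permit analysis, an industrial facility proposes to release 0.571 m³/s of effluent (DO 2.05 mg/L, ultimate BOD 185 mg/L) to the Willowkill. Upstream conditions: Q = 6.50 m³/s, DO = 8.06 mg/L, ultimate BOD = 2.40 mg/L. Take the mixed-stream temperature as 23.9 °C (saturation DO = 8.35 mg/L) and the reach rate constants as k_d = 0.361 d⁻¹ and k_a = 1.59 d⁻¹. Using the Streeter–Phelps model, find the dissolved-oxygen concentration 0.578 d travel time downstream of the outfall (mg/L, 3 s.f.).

DO ≈ 5.96 mg/L

Mixed DO = (6.50×8.06 + 0.571×2.05)/(6.50+0.571) = 53.56/7.071 = 7.575 mg/L.
Mixed L₀ = (6.50×2.40 + 0.571×185)/(7.071) = 121.2/7.071 = 17.15 mg/L.
Initial deficit D₀ = C_s − DO₀ = 8.35 − 7.575 = 0.7753 mg/L.
D(0.578) = [0.361×17.15/(1.59−0.361)](e^(−0.361×0.578) − e^(−1.59×0.578)) + 0.7753 e^(−1.59×0.578)
= 5.036 × (0.8117 − 0.3989) + 0.7753 × 0.3989 = 2.388 mg/L.
DO = 8.35 − 2.388 = 5.962 mg/L.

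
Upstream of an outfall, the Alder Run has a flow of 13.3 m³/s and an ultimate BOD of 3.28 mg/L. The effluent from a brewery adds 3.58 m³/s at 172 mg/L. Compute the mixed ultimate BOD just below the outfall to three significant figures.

39.1 mg/L

Flow-weighted mixing: C = (Q_r C_r + Q_w C_w)/(Q_r + Q_w)
= (13.3×3.28 + 3.58×172)/(13.3 + 3.58) = 659.4/16.88 = 39.06 mg/L.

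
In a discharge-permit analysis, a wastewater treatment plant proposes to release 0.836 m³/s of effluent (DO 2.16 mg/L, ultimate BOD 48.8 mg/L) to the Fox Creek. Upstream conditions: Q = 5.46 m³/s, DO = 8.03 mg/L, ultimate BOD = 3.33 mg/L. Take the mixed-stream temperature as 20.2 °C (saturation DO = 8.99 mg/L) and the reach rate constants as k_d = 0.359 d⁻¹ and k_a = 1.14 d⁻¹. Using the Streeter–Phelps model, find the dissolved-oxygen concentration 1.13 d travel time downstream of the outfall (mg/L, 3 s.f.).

DO ≈ 6.83 mg/L

Mixed DO = (5.46×8.03 + 0.836×2.16)/(5.46+0.836) = 45.65/6.296 = 7.251 mg/L.
Mixed L₀ = (5.46×3.33 + 0.836×48.8)/(6.296) = 58.98/6.296 = 9.368 mg/L.
Initial deficit D₀ = C_s − DO₀ = 8.99 − 7.251 = 1.739 mg/L.
D(1.13) = [0.359×9.368/(1.14−0.359)](e^(−0.359×1.13) − e^(−1.14×1.13)) + 1.739 e^(−1.14×1.13)
= 4.306 × (0.6665 − 0.2758) + 1.739 × 0.2758 = 2.162 mg/L.
DO = 8.99 − 2.162 = 6.828 mg/L.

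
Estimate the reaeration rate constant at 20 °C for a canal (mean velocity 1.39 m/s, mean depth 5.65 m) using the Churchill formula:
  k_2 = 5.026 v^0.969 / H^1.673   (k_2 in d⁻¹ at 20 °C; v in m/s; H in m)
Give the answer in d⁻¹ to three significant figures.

k_2 = 5.026 × 1.39^0.969 / 5.65^1.673 = 5.026 × 1.376 / 18.12 = 0.3816 d⁻¹.

k_2 ≈ 0.382 d⁻¹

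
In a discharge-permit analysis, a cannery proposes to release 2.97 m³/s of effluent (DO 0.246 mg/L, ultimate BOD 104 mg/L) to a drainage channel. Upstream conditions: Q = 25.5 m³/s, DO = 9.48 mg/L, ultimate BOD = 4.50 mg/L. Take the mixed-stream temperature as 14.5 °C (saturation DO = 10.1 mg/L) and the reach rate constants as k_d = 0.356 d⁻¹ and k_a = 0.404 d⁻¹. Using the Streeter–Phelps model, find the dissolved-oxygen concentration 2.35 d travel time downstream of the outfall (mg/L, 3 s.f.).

DO ≈ 4.39 mg/L

Mixed DO = (25.5×9.48 + 2.97×0.246)/(25.5+2.97) = 242.5/28.47 = 8.517 mg/L.
Mixed L₀ = (25.5×4.50 + 2.97×104)/(28.47) = 423.6/28.47 = 14.88 mg/L.
Initial deficit D₀ = C_s − DO₀ = 10.1 − 8.517 = 1.583 mg/L.
D(2.35) = [0.356×14.88/(0.404−0.356)](e^(−0.356×2.35) − e^(−0.404×2.35)) + 1.583 e^(−0.404×2.35)
= 110.4 × (0.4332 − 0.3870) + 1.583 × 0.3870 = 5.712 mg/L.
DO = 10.1 − 5.712 = 4.388 mg/L.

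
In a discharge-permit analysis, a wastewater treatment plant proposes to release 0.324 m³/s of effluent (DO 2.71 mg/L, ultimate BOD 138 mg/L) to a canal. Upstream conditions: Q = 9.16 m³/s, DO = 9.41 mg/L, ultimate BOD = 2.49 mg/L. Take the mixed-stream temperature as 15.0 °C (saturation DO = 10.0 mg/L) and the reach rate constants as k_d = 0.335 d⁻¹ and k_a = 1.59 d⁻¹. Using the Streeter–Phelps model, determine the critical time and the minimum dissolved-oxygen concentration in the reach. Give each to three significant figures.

t_c ≈ 0.792 d; minimum DO ≈ 8.85 mg/L

Mixed DO = (9.16×9.41 + 0.324×2.71)/(9.16+0.324) = 87.07/9.484 = 9.181 mg/L.
Mixed L₀ = (9.16×2.49 + 0.324×138)/(9.484) = 67.52/9.484 = 7.119 mg/L.
Initial deficit D₀ = C_s − DO₀ = 10.0 − 9.181 = 0.8189 mg/L.
t_c = (1/1.255) ln[(1.59/0.335)(1 − 0.8189×1.255/(0.335×7.119))] = 0.7968 × ln(2.701) = 0.7918 d.
D_c = (0.335/1.59) × 7.119 × e^(−0.335×0.7918) = 0.2107 × 7.119 × 0.7670 = 1.151 mg/L.
Minimum DO = 10.0 − 1.151 = 8.849 mg/L.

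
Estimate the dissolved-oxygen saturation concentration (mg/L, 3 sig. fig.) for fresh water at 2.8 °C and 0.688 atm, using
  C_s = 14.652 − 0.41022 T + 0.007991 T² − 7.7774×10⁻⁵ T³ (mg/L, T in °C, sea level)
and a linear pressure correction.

At sea level: C_s = 14.652 − 0.41022×2.8 + 0.007991×2.8² − 7.7774×10⁻⁵×2.8³ = 13.56 mg/L.
Pressure correction: C_s' = 13.56 × 0.688 = 9.332 mg/L.

C_s ≈ 9.33 mg/L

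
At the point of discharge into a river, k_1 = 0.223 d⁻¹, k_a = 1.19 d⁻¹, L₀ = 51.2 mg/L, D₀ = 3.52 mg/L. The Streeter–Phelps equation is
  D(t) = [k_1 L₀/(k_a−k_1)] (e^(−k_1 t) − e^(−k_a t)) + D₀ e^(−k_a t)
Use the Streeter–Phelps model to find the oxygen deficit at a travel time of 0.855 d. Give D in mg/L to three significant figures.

D ≈ 6.76 mg/L

k_1 L₀/(k_a−k_1) = 0.223×51.2/(1.19−0.223) = 11.42/0.9670 = 11.81 mg/L.
e^(−k_1 t) = e^(−0.223×0.8550) = 0.8264; e^(−k_a t) = e^(−1.19×0.8550) = 0.3615.
D = 11.81 × (0.8264 − 0.3615) + 3.52 × 0.3615 = 5.489 + 1.273 = 6.762 mg/L.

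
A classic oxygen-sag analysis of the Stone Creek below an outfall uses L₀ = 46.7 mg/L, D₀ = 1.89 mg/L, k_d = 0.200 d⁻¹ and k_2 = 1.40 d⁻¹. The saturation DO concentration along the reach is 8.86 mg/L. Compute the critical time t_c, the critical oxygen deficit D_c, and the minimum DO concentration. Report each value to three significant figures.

t_c ≈ 1.39 d; D_c ≈ 5.05 mg/L; min DO ≈ 3.81 mg/L

At the critical point dD/dt = 0, so k_d L₀ e^(−k_d t) = k_2 D. Substituting D(t) from the Streeter–Phelps equation and solving for t gives
t_c = ln[(k_2/k_d)(1 − D₀(k_2−k_d)/(k_d L₀))] / (k_2−k_d).
Here k_2−k_d = 1.200 d⁻¹ and 1 − D₀(k_2−k_d)/(k_d L₀) = 1 − 1.89×1.200/(0.200×46.7) = 0.7572, so
t_c = ln(7.000 × 0.7572) / 1.200 = 1.668 / 1.200 = 1.390 d.
D_c = (k_d/k_2) L₀ e^(−k_d t_c) = (0.200/1.40) × 46.7 × e^(−0.200×1.390) = 0.1429 × 46.7 × 0.7573 = 5.052 mg/L.
Minimum DO = C_s − D_c = 8.86 − 5.052 = 3.808 mg/L.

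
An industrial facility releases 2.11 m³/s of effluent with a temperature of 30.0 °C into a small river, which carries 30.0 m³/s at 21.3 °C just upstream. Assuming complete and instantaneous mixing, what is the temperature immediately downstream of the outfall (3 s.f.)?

Flow-weighted mixing: C = (Q_r C_r + Q_w C_w)/(Q_r + Q_w)
= (30.0×21.3 + 2.11×30.0)/(30.0 + 2.11) = 702.3/32.11 = 21.87 °C.

21.9 °C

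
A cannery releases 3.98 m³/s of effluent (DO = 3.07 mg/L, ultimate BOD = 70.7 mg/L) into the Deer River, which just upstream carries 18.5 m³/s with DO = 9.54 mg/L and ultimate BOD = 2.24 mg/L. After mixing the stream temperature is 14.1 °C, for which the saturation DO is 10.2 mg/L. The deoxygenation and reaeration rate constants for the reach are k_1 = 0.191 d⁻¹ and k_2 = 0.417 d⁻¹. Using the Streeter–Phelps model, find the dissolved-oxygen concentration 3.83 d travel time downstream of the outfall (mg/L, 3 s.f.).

Mixed DO = (18.5×9.54 + 3.98×3.07)/(18.5+3.98) = 188.7/22.48 = 8.395 mg/L.
Mixed L₀ = (18.5×2.24 + 3.98×70.7)/(22.48) = 322.8/22.48 = 14.36 mg/L.
Initial deficit D₀ = C_s − DO₀ = 10.2 − 8.395 = 1.805 mg/L.
D(3.83) = [0.191×14.36/(0.417−0.191)](e^(−0.191×3.83) − e^(−0.417×3.83)) + 1.805 e^(−0.417×3.83)
= 12.14 × (0.4812 − 0.2025) + 1.805 × 0.2025 = 3.748 mg/L.
DO = 10.2 − 3.748 = 6.452 mg/L.

DO ≈ 6.45 mg/L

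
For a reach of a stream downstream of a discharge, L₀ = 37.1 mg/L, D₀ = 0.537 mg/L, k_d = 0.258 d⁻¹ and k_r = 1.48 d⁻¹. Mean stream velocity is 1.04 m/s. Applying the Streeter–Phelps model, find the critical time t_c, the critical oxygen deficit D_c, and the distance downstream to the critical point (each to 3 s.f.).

t_c ≈ 1.37 d; D_c ≈ 4.54 mg/L; x_c ≈ 123 km

With k_r/k_d = 5.736 and 1 − D₀(k_r−k_d)/(k_d L₀) = 0.9314,
t_c = ln(5.736 × 0.9314) / (1.48 − 0.258) = ln(5.343) / 1.222 = 1.676/1.222 = 1.371 d.
D_c = (k_d/k_r) L₀ e^(−k_d t_c) = (0.258/1.48) × 37.1 × e^(−0.258×1.371) = 0.1743 × 37.1 × 0.7020 = 4.540 mg/L.
x_c = v t_c = 1.04 m/s × 1.371 d × 86400 s/d = 123200 m ≈ 123 km.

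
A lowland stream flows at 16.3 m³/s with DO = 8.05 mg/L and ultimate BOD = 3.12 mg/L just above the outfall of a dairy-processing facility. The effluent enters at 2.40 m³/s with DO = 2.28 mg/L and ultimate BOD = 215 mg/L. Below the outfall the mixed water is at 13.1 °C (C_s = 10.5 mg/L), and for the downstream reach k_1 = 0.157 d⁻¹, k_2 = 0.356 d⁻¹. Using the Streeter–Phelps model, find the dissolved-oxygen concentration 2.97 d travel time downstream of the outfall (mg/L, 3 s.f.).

DO ≈ 2.70 mg/L

Mixed DO = (16.3×8.05 + 2.40×2.28)/(16.3+2.40) = 136.7/18.70 = 7.309 mg/L.
Mixed L₀ = (16.3×3.12 + 2.40×215)/(18.70) = 566.9/18.70 = 30.31 mg/L.
Initial deficit D₀ = C_s − DO₀ = 10.5 − 7.309 = 3.191 mg/L.
D(2.97) = [0.157×30.31/(0.356−0.157)](e^(−0.157×2.97) − e^(−0.356×2.97)) + 3.191 e^(−0.356×2.97)
= 23.92 × (0.6273 − 0.3474) + 3.191 × 0.3474 = 7.803 mg/L.
DO = 10.5 − 7.803 = 2.697 mg/L.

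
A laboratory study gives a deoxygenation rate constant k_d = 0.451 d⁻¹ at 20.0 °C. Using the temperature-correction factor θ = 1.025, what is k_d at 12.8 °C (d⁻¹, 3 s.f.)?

k_d ≈ 0.378 d⁻¹

k_d(T₂) = k_d(T₁) · θ^(T₂−T₁) = 0.451 × 1.025^(12.8−20.0)
= 0.451 × 1.025^-7.20 = 0.451 × 0.8371 = 0.3775 d⁻¹.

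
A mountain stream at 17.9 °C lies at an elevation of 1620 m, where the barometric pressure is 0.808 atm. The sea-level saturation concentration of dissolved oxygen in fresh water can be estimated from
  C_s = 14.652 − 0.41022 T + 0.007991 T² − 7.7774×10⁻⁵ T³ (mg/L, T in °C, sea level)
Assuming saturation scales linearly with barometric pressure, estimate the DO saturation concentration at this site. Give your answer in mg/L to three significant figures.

At sea level: C_s = 14.652 − 0.41022×17.9 + 0.007991×17.9² − 7.7774×10⁻⁵×17.9³ = 9.423 mg/L.
Pressure correction: C_s' = 9.423 × 0.808 = 7.614 mg/L.

C_s ≈ 7.61 mg/L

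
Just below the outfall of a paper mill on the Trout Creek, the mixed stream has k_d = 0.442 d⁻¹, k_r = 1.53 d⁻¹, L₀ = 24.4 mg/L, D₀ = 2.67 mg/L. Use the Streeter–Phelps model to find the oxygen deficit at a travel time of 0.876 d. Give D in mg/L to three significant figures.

k_d L₀/(k_r−k_d) = 0.442×24.4/(1.53−0.442) = 10.78/1.088 = 9.912 mg/L.
e^(−k_d t) = e^(−0.442×0.8760) = 0.6790; e^(−k_r t) = e^(−1.53×0.8760) = 0.2618.
D = 9.912 × (0.6790 − 0.2618) + 2.67 × 0.2618 = 4.135 + 0.6989 = 4.834 mg/L.

D ≈ 4.83 mg/L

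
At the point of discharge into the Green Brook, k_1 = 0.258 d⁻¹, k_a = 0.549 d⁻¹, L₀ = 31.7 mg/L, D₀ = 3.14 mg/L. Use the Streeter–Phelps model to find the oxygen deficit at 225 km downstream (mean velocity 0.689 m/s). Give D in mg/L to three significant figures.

Travel time t = x/v = 225 km / (0.689 m/s) = 225000 m / 0.689 m/s = 326600 s = 3.780 d.
k_1 L₀/(k_a−k_1) = 0.258×31.7/(0.549−0.258) = 8.179/0.2910 = 28.11 mg/L.
e^(−k_1 t) = e^(−0.258×3.780) = 0.3771; e^(−k_a t) = e^(−0.549×3.780) = 0.1256.
D = 28.11 × (0.3771 − 0.1256) + 3.14 × 0.1256 = 7.071 + 0.3942 = 7.465 mg/L.

D ≈ 7.47 mg/L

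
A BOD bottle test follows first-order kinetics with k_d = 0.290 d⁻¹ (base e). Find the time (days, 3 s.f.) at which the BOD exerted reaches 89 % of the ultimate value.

y/L₀ = 1 − e^(−k_d t) = 0.89 ⇒ e^(−k_d t) = 0.110
t = −ln(0.110) / 0.290 = 2.207 / 0.290 = 7.611 d.

t ≈ 7.61 d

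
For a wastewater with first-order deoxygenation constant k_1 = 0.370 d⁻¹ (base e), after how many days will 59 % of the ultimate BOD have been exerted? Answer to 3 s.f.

t ≈ 2.41 d

y/L₀ = 1 − e^(−k_1 t) = 0.59 ⇒ e^(−k_1 t) = 0.410
t = −ln(0.410) / 0.370 = 0.8916 / 0.370 = 2.410 d.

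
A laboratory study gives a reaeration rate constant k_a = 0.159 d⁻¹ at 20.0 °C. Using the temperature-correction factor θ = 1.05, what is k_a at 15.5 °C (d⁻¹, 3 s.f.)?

k_a(T₂) = k_a(T₁) · θ^(T₂−T₁) = 0.159 × 1.05^(15.5−20.0)
= 0.159 × 1.05^-4.50 = 0.159 × 0.8029 = 0.1277 d⁻¹.

k_a ≈ 0.128 d⁻¹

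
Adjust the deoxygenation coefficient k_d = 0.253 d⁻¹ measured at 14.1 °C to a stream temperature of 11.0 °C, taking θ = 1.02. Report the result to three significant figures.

k_d ≈ 0.238 d⁻¹

k_d(T₂) = k_d(T₁) · θ^(T₂−T₁) = 0.253 × 1.02^(11.0−14.1)
= 0.253 × 1.02^-3.10 = 0.253 × 0.9405 = 0.2379 d⁻¹.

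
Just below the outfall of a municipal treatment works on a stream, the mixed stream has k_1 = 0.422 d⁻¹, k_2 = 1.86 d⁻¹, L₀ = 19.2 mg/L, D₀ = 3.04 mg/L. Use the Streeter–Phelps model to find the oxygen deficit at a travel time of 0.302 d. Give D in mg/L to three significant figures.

k_1 L₀/(k_2−k_1) = 0.422×19.2/(1.86−0.422) = 8.102/1.438 = 5.634 mg/L.
e^(−k_1 t) = e^(−0.422×0.3020) = 0.8803; e^(−k_2 t) = e^(−1.86×0.3020) = 0.5702.
D = 5.634 × (0.8803 − 0.5702) + 3.04 × 0.5702 = 1.747 + 1.733 = 3.481 mg/L.

D ≈ 3.48 mg/L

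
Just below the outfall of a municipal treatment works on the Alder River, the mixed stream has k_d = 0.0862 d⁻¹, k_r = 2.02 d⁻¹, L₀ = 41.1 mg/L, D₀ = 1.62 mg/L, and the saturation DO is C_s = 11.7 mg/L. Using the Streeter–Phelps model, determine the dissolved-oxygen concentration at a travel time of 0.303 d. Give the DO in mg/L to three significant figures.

k_d L₀/(k_r−k_d) = 0.0862×41.1/(2.02−0.0862) = 3.543/1.934 = 1.832 mg/L.
e^(−k_d t) = e^(−0.0862×0.3030) = 0.9742; e^(−k_r t) = e^(−2.02×0.3030) = 0.5422.
D = 1.832 × (0.9742 − 0.5422) + 1.62 × 0.5422 = 0.7914 + 0.8784 = 1.670 mg/L.
DO = C_s − D = 11.7 − 1.670 = 10.03 mg/L.

DO ≈ 10.0 mg/L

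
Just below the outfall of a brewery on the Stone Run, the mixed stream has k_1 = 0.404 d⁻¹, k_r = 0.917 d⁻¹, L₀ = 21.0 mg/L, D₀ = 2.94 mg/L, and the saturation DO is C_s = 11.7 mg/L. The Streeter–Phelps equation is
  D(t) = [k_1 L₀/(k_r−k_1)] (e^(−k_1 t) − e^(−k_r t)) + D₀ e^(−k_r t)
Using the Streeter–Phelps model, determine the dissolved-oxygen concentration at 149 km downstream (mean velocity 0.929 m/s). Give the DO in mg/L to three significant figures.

DO ≈ 6.37 mg/L

Travel time t = x/v = 149 km / (0.929 m/s) = 149000 m / 0.929 m/s = 160400 s = 1.856 d.
k_1 L₀/(k_r−k_1) = 0.404×21.0/(0.917−0.404) = 8.484/0.5130 = 16.54 mg/L.
e^(−k_1 t) = e^(−0.404×1.856) = 0.4724; e^(−k_r t) = e^(−0.917×1.856) = 0.1823.
D = 16.54 × (0.4724 − 0.1823) + 2.94 × 0.1823 = 4.798 + 0.5359 = 5.334 mg/L.
DO = C_s − D = 11.7 − 5.334 = 6.366 mg/L.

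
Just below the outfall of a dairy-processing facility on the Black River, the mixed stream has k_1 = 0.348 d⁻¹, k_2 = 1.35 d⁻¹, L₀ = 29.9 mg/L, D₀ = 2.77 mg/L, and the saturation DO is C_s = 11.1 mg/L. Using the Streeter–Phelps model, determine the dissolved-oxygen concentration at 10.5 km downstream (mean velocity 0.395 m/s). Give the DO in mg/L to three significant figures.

DO ≈ 6.80 mg/L

Travel time t = x/v = 10.5 km / (0.395 m/s) = 10500 m / 0.395 m/s = 26580 s = 0.3077 d.
k_1 L₀/(k_2−k_1) = 0.348×29.9/(1.35−0.348) = 10.41/1.002 = 10.38 mg/L.
e^(−k_1 t) = e^(−0.348×0.3077) = 0.8985; e^(−k_2 t) = e^(−1.35×0.3077) = 0.6601.
D = 10.38 × (0.8985 − 0.6601) + 2.77 × 0.6601 = 2.475 + 1.829 = 4.304 mg/L.
DO = C_s − D = 11.1 − 4.304 = 6.796 mg/L.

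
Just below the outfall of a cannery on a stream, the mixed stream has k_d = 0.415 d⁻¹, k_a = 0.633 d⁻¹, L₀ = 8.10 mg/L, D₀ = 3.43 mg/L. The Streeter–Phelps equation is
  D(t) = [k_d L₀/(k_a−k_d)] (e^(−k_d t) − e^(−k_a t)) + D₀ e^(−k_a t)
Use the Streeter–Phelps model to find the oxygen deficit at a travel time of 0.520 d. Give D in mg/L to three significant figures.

k_d L₀/(k_a−k_d) = 0.415×8.10/(0.633−0.415) = 3.361/0.2180 = 15.42 mg/L.
e^(−k_d t) = e^(−0.415×0.5200) = 0.8059; e^(−k_a t) = e^(−0.633×0.5200) = 0.7195.
D = 15.42 × (0.8059 − 0.7195) + 3.43 × 0.7195 = 1.332 + 2.468 = 3.800 mg/L.

D ≈ 3.80 mg/L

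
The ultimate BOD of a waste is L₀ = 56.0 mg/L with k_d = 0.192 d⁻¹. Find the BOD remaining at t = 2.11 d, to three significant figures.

L ≈ 37.3 mg/L

L_t = L₀ e^(−k_d t) = 56.0 × e^(−0.192×2.11) = 56.0 × 0.6669 = 37.35 mg/L.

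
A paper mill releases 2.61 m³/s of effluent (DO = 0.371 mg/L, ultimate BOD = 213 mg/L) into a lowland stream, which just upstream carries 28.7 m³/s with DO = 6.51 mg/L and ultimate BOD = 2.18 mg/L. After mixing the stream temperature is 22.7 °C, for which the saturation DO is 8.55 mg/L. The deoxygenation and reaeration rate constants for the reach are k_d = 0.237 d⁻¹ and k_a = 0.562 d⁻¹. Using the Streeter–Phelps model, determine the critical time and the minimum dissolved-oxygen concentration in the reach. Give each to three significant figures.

t_c ≈ 2.06 d; minimum DO ≈ 3.43 mg/L

Mixed DO = (28.7×6.51 + 2.61×0.371)/(28.7+2.61) = 187.8/31.31 = 5.998 mg/L.
Mixed L₀ = (28.7×2.18 + 2.61×213)/(31.31) = 618.5/31.31 = 19.75 mg/L.
Initial deficit D₀ = C_s − DO₀ = 8.55 − 5.998 = 2.552 mg/L.
t_c = (1/0.3250) ln[(0.562/0.237)(1 − 2.552×0.3250/(0.237×19.75))] = 3.077 × ln(1.951) = 2.057 d.
D_c = (0.237/0.562) × 19.75 × e^(−0.237×2.057) = 0.4217 × 19.75 × 0.6142 = 5.116 mg/L.
Minimum DO = 8.55 − 5.116 = 3.434 mg/L.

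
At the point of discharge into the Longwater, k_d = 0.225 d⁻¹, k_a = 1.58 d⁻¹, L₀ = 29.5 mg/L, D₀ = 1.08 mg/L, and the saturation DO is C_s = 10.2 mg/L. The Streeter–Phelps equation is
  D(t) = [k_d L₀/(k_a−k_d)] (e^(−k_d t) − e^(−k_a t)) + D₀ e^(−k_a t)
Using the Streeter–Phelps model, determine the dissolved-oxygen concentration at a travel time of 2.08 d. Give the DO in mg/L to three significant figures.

k_d L₀/(k_a−k_d) = 0.225×29.5/(1.58−0.225) = 6.638/1.355 = 4.899 mg/L.
e^(−k_d t) = e^(−0.225×2.080) = 0.6263; e^(−k_a t) = e^(−1.58×2.080) = 0.03739.
D = 4.899 × (0.6263 − 0.03739) + 1.08 × 0.03739 = 2.885 + 0.04038 = 2.925 mg/L.
DO = C_s − D = 10.2 − 2.925 = 7.275 mg/L.

DO ≈ 7.28 mg/L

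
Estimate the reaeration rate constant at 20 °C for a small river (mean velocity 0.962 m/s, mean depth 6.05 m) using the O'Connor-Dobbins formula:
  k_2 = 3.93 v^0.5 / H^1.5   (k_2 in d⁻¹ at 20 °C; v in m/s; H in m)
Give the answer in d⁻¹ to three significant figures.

k_2 ≈ 0.259 d⁻¹

k_2 = 3.93 × 0.962^0.5 / 6.05^1.5 = 3.93 × 0.9808 / 14.88 = 0.2590 d⁻¹.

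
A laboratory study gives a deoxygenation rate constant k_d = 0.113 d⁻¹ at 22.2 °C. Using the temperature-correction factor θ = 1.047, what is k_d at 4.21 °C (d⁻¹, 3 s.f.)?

k_d(T₂) = k_d(T₁) · θ^(T₂−T₁) = 0.113 × 1.047^(4.21−22.2)
= 0.113 × 1.047^-18.0 = 0.113 × 0.4377 = 0.04946 d⁻¹.

k_d ≈ 0.0495 d⁻¹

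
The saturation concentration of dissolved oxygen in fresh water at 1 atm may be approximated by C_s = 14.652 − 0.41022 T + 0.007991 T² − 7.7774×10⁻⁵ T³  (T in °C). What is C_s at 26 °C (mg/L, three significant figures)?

C_s = 14.652 − 0.41022×26 + 0.007991×26² − 7.7774×10⁻⁵×26³ = 8.021 mg/L.

C_s ≈ 8.02 mg/L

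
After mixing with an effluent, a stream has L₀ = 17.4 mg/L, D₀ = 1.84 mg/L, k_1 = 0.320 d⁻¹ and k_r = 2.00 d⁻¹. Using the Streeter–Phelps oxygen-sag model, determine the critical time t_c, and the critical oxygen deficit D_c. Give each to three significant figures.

t_c ≈ 0.609 d; D_c ≈ 2.29 mg/L

With k_r/k_1 = 6.250 and 1 − D₀(k_r−k_1)/(k_1 L₀) = 0.4448,
t_c = ln(6.250 × 0.4448) / (2.00 − 0.320) = ln(2.780) / 1.680 = 1.023/1.680 = 0.6086 d.
L(t_c) = L₀ e^(−k_1 t_c) = 17.4 × 0.8230 = 14.32 mg/L, and at the critical point k_r D_c = k_1 L, so D_c = (0.320/2.00) × 14.32 = 2.291 mg/L.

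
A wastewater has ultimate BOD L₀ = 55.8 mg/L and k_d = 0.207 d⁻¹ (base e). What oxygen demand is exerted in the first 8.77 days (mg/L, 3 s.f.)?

y ≈ 46.7 mg/L

y_t = L₀(1 − e^(−k_d t)) = 55.8 × (1 − e^(−0.207×8.77))
= 55.8 × (1 − 0.1628) = 55.8 × 0.8372 = 46.72 mg/L.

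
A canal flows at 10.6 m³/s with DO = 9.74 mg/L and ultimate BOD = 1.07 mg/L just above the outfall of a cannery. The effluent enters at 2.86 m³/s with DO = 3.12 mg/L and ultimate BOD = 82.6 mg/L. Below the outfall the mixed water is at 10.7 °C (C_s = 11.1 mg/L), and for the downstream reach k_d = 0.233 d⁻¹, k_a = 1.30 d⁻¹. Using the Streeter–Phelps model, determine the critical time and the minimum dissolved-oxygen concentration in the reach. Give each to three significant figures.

Mixed DO = (10.6×9.74 + 2.86×3.12)/(10.6+2.86) = 112.2/13.46 = 8.333 mg/L.
Mixed L₀ = (10.6×1.07 + 2.86×82.6)/(13.46) = 247.6/13.46 = 18.39 mg/L.
Initial deficit D₀ = C_s − DO₀ = 11.1 − 8.333 = 2.767 mg/L.
t_c = (1/1.067) ln[(1.30/0.233)(1 − 2.767×1.067/(0.233×18.39))] = 0.9372 × ln(1.736) = 0.5171 d.
D_c = (0.233/1.30) × 18.39 × e^(−0.233×0.5171) = 0.1792 × 18.39 × 0.8865 = 2.922 mg/L.
Minimum DO = 11.1 − 2.922 = 8.178 mg/L.

t_c ≈ 0.517 d; minimum DO ≈ 8.18 mg/L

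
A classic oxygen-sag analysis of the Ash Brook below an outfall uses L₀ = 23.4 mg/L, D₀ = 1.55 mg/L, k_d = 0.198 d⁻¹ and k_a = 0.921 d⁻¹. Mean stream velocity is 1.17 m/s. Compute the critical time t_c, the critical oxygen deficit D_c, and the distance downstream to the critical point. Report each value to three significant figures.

At the critical point dD/dt = 0, so k_d L₀ e^(−k_d t) = k_a D. Substituting D(t) from the Streeter–Phelps equation and solving for t gives
t_c = ln[(k_a/k_d)(1 − D₀(k_a−k_d)/(k_d L₀))] / (k_a−k_d).
Here k_a−k_d = 0.7230 d⁻¹ and 1 − D₀(k_a−k_d)/(k_d L₀) = 1 − 1.55×0.7230/(0.198×23.4) = 0.7581, so
t_c = ln(4.652 × 0.7581) / 0.7230 = 1.260 / 0.7230 = 1.743 d.
L(t_c) = L₀ e^(−k_d t_c) = 23.4 × 0.7081 = 16.57 mg/L, and at the critical point k_a D_c = k_d L, so D_c = (0.198/0.921) × 16.57 = 3.562 mg/L.
x_c = v t_c = 1.17 m/s × 1.743 d × 86400 s/d = 176200 m ≈ 176 km.

t_c ≈ 1.74 d; D_c ≈ 3.56 mg/L; x_c ≈ 176 km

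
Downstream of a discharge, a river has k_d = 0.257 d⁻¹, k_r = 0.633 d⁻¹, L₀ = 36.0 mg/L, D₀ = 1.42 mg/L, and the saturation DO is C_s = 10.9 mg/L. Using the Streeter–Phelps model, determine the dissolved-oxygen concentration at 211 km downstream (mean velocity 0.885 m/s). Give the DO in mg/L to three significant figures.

DO ≈ 2.83 mg/L

Travel time t = x/v = 211 km / (0.885 m/s) = 211000 m / 0.885 m/s = 238400 s = 2.759 d.
k_d L₀/(k_r−k_d) = 0.257×36.0/(0.633−0.257) = 9.252/0.3760 = 24.61 mg/L.
e^(−k_d t) = e^(−0.257×2.759) = 0.4920; e^(−k_r t) = e^(−0.633×2.759) = 0.1743.
D = 24.61 × (0.4920 − 0.1743) + 1.42 × 0.1743 = 7.818 + 0.2476 = 8.065 mg/L.
DO = C_s − D = 10.9 − 8.065 = 2.835 mg/L.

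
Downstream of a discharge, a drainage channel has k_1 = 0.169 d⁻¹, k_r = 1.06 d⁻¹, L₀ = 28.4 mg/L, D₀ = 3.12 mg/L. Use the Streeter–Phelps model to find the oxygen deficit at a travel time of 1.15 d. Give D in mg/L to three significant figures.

k_1 L₀/(k_r−k_1) = 0.169×28.4/(1.06−0.169) = 4.800/0.8910 = 5.387 mg/L.
e^(−k_1 t) = e^(−0.169×1.150) = 0.8234; e^(−k_r t) = e^(−1.06×1.150) = 0.2955.
D = 5.387 × (0.8234 − 0.2955) + 3.12 × 0.2955 = 2.843 + 0.9220 = 3.765 mg/L.

D ≈ 3.77 mg/L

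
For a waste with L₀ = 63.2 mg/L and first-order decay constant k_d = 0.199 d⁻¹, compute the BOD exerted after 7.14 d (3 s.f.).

y ≈ 47.9 mg/L

y_t = L₀(1 − e^(−k_d t)) = 63.2 × (1 − e^(−0.199×7.14))
= 63.2 × (1 − 0.2415) = 63.2 × 0.7585 = 47.94 mg/L.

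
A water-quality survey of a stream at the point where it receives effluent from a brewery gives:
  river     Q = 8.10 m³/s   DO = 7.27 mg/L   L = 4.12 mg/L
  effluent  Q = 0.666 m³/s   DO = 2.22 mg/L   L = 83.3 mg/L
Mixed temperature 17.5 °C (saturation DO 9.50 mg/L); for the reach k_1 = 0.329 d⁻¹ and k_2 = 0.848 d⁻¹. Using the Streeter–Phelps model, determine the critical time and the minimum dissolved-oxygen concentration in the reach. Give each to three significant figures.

t_c ≈ 0.818 d; minimum DO ≈ 6.50 mg/L

Mixed DO = (8.10×7.27 + 0.666×2.22)/(8.10+0.666) = 60.37/8.766 = 6.886 mg/L.
Mixed L₀ = (8.10×4.12 + 0.666×83.3)/(8.766) = 88.85/8.766 = 10.14 mg/L.
Initial deficit D₀ = C_s − DO₀ = 9.50 − 6.886 = 2.614 mg/L.
t_c = (1/0.5190) ln[(0.848/0.329)(1 − 2.614×0.5190/(0.329×10.14))] = 1.927 × ln(1.529) = 0.8181 d.
D_c = (0.329/0.848) × 10.14 × e^(−0.329×0.8181) = 0.3880 × 10.14 × 0.7640 = 3.004 mg/L.
Minimum DO = 9.50 − 3.004 = 6.496 mg/L.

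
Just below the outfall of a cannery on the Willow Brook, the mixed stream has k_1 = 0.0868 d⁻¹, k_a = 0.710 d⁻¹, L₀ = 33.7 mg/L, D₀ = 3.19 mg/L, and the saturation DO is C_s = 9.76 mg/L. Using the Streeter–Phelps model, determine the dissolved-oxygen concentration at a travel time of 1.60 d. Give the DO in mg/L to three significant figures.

DO ≈ 6.16 mg/L

k_1 L₀/(k_a−k_1) = 0.0868×33.7/(0.710−0.0868) = 2.925/0.6232 = 4.694 mg/L.
e^(−k_1 t) = e^(−0.0868×1.600) = 0.8703; e^(−k_a t) = e^(−0.710×1.600) = 0.3211.
D = 4.694 × (0.8703 − 0.3211) + 3.19 × 0.3211 = 2.578 + 1.024 = 3.602 mg/L.
DO = C_s − D = 9.76 − 3.602 = 6.158 mg/L.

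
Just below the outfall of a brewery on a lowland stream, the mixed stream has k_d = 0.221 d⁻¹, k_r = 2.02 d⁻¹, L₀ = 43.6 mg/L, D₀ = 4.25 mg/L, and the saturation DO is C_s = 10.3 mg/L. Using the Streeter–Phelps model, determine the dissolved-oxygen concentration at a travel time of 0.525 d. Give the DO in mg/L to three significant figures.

DO ≈ 5.91 mg/L

k_d L₀/(k_r−k_d) = 0.221×43.6/(2.02−0.221) = 9.636/1.799 = 5.356 mg/L.
e^(−k_d t) = e^(−0.221×0.5250) = 0.8905; e^(−k_r t) = e^(−2.02×0.5250) = 0.3463.
D = 5.356 × (0.8905 − 0.3463) + 4.25 × 0.3463 = 2.915 + 1.472 = 4.386 mg/L.
DO = C_s − D = 10.3 − 4.386 = 5.914 mg/L.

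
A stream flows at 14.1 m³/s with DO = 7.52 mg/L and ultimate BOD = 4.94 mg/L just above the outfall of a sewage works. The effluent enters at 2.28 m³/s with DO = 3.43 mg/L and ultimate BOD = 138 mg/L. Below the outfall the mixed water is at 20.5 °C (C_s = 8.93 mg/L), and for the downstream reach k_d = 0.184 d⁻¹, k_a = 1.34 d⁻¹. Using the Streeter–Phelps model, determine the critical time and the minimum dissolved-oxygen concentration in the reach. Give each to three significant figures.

Mixed DO = (14.1×7.52 + 2.28×3.43)/(14.1+2.28) = 113.9/16.38 = 6.951 mg/L.
Mixed L₀ = (14.1×4.94 + 2.28×138)/(16.38) = 384.3/16.38 = 23.46 mg/L.
Initial deficit D₀ = C_s − DO₀ = 8.93 − 6.951 = 1.979 mg/L.
t_c = (1/1.156) ln[(1.34/0.184)(1 − 1.979×1.156/(0.184×23.46))] = 0.8651 × ln(3.423) = 1.064 d.
D_c = (0.184/1.34) × 23.46 × e^(−0.184×1.064) = 0.1373 × 23.46 × 0.8221 = 2.649 mg/L.
Minimum DO = 8.93 − 2.649 = 6.281 mg/L.

t_c ≈ 1.06 d; minimum DO ≈ 6.28 mg/L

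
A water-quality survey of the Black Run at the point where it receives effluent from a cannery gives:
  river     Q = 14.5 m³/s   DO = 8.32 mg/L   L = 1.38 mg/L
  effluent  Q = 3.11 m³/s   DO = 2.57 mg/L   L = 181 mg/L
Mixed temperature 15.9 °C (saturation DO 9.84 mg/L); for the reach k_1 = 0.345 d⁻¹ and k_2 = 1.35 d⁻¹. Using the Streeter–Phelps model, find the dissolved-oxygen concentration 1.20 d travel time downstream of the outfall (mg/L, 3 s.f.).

Mixed DO = (14.5×8.32 + 3.11×2.57)/(14.5+3.11) = 128.6/17.61 = 7.305 mg/L.
Mixed L₀ = (14.5×1.38 + 3.11×181)/(17.61) = 582.9/17.61 = 33.10 mg/L.
Initial deficit D₀ = C_s − DO₀ = 9.84 − 7.305 = 2.535 mg/L.
D(1.20) = [0.345×33.10/(1.35−0.345)](e^(−0.345×1.20) − e^(−1.35×1.20)) + 2.535 e^(−1.35×1.20)
= 11.36 × (0.6610 − 0.1979) + 2.535 × 0.1979 = 5.764 mg/L.
DO = 9.84 − 5.764 = 4.076 mg/L.

DO ≈ 4.08 mg/L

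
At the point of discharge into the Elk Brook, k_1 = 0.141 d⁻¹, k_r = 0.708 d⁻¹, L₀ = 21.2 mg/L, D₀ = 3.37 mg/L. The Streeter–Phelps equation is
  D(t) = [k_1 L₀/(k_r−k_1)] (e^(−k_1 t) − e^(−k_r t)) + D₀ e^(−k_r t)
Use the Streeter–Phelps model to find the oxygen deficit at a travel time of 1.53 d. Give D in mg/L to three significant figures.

D ≈ 3.61 mg/L

k_1 L₀/(k_r−k_1) = 0.141×21.2/(0.708−0.141) = 2.989/0.5670 = 5.272 mg/L.
e^(−k_1 t) = e^(−0.141×1.530) = 0.8060; e^(−k_r t) = e^(−0.708×1.530) = 0.3385.
D = 5.272 × (0.8060 − 0.3385) + 3.37 × 0.3385 = 2.464 + 1.141 = 3.605 mg/L.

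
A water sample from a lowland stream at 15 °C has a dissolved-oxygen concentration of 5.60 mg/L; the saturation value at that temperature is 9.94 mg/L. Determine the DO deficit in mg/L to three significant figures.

D ≈ 4.34 mg/L

D = C_s − C = 9.94 − 5.60 = 4.34 mg/L.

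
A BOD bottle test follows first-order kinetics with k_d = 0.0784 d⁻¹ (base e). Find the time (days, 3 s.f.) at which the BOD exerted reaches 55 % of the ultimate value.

t ≈ 10.2 d

y/L₀ = 1 − e^(−k_d t) = 0.55 ⇒ e^(−k_d t) = 0.450
t = −ln(0.450) / 0.0784 = 0.7985 / 0.0784 = 10.19 d.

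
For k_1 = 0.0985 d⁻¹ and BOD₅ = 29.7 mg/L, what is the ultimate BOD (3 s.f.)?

L₀ ≈ 76.4 mg/L

BOD₅ = L₀(1 − e^(−5k_1)) ⇒ L₀ = BOD₅ / (1 − e^(−5×0.0985))
= 29.7 / (1 − 0.6111) = 29.7 / 0.3889 = 76.37 mg/L.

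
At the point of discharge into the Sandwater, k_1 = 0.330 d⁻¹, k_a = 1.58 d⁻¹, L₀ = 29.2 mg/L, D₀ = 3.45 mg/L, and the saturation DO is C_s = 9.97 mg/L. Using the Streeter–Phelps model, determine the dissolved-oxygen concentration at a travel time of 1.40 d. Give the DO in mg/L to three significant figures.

k_1 L₀/(k_a−k_1) = 0.330×29.2/(1.58−0.330) = 9.636/1.250 = 7.709 mg/L.
e^(−k_1 t) = e^(−0.330×1.400) = 0.6300; e^(−k_a t) = e^(−1.58×1.400) = 0.1095.
D = 7.709 × (0.6300 − 0.1095) + 3.45 × 0.1095 = 4.013 + 0.3777 = 4.390 mg/L.
DO = C_s − D = 9.97 − 4.390 = 5.580 mg/L.

DO ≈ 5.58 mg/L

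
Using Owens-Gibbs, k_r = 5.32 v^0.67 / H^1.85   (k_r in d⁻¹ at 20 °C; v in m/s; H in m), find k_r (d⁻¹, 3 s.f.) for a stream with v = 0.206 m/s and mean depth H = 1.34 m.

k_r ≈ 1.07 d⁻¹

k_r = 5.32 × 0.206^0.67 / 1.34^1.85 = 5.32 × 0.3470 / 1.718 = 1.074 d⁻¹.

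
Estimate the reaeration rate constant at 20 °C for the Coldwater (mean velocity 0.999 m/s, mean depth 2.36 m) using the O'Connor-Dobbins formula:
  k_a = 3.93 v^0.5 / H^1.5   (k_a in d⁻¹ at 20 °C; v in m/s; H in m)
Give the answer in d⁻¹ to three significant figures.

k_a = 3.93 × 0.999^0.5 / 2.36^1.5 = 3.93 × 0.9995 / 3.626 = 1.083 d⁻¹.

k_a ≈ 1.08 d⁻¹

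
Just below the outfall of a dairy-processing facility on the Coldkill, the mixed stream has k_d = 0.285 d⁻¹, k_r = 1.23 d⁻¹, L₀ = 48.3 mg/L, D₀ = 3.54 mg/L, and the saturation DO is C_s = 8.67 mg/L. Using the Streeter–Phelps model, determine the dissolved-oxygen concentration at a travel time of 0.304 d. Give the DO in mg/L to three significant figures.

k_d L₀/(k_r−k_d) = 0.285×48.3/(1.23−0.285) = 13.77/0.9450 = 14.57 mg/L.
e^(−k_d t) = e^(−0.285×0.3040) = 0.9170; e^(−k_r t) = e^(−1.23×0.3040) = 0.6880.
D = 14.57 × (0.9170 − 0.6880) + 3.54 × 0.6880 = 3.335 + 2.436 = 5.771 mg/L.
DO = C_s − D = 8.67 − 5.771 = 2.899 mg/L.

DO ≈ 2.90 mg/L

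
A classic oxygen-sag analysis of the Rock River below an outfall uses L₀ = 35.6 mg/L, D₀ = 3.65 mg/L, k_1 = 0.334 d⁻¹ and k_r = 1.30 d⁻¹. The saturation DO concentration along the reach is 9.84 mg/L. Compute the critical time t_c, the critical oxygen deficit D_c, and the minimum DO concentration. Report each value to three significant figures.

t_c = [1/(k_r−k_1)] ln[(k_r/k_1)(1 − D₀(k_r−k_1)/(k_1 L₀))]
= [1/(1.30−0.334)] ln[(1.30/0.334)(1 − 3.65×0.9660/(0.334×35.6))]
= (1/0.9660) ln[3.892 × 0.7035] = 1.035 × ln(2.738) = 1.035 × 1.007 = 1.043 d.
D_c = (k_1/k_r) L₀ e^(−k_1 t_c) = (0.334/1.30) × 35.6 × e^(−0.334×1.043) = 0.2569 × 35.6 × 0.7059 = 6.457 mg/L.
Minimum DO = C_s − D_c = 9.84 − 6.457 = 3.383 mg/L.

t_c ≈ 1.04 d; D_c ≈ 6.46 mg/L; min DO ≈ 3.38 mg/L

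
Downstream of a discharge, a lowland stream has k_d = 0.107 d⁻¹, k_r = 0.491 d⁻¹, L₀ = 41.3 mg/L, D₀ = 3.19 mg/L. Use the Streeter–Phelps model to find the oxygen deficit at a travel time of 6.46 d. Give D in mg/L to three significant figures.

k_d L₀/(k_r−k_d) = 0.107×41.3/(0.491−0.107) = 4.419/0.3840 = 11.51 mg/L.
e^(−k_d t) = e^(−0.107×6.460) = 0.5010; e^(−k_r t) = e^(−0.491×6.460) = 0.04193.
D = 11.51 × (0.5010 − 0.04193) + 3.19 × 0.04193 = 5.283 + 0.1337 = 5.416 mg/L.

D ≈ 5.42 mg/L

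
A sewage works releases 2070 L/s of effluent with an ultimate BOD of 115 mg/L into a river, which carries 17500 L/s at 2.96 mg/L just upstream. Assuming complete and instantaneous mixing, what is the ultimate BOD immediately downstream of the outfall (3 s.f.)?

Flow-weighted mixing: C = (Q_r C_r + Q_w C_w)/(Q_r + Q_w)
= (17500×2.96 + 2070×115)/(17500 + 2070) = 289800/19570 = 14.81 mg/L.

14.8 mg/L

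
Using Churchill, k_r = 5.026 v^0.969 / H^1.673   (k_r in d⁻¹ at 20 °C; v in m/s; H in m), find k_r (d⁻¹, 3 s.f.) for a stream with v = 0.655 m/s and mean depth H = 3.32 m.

k_r ≈ 0.448 d⁻¹

k_r = 5.026 × 0.655^0.969 / 3.32^1.673 = 5.026 × 0.6636 / 7.445 = 0.4480 d⁻¹.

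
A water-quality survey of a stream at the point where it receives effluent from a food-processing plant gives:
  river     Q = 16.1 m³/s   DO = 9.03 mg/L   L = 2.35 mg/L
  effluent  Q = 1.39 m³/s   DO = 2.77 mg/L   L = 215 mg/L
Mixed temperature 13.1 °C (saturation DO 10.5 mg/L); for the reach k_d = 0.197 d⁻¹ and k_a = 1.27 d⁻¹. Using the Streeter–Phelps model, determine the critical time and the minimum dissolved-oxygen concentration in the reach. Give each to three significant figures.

Mixed DO = (16.1×9.03 + 1.39×2.77)/(16.1+1.39) = 149.2/17.49 = 8.532 mg/L.
Mixed L₀ = (16.1×2.35 + 1.39×215)/(17.49) = 336.7/17.49 = 19.25 mg/L.
Initial deficit D₀ = C_s − DO₀ = 10.5 − 8.532 = 1.968 mg/L.
t_c = (1/1.073) ln[(1.27/0.197)(1 − 1.968×1.073/(0.197×19.25))] = 0.9320 × ln(2.858) = 0.9786 d.
D_c = (0.197/1.27) × 19.25 × e^(−0.197×0.9786) = 0.1551 × 19.25 × 0.8247 = 2.462 mg/L.
Minimum DO = 10.5 − 2.462 = 8.038 mg/L.

t_c ≈ 0.979 d; minimum DO ≈ 8.04 mg/L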